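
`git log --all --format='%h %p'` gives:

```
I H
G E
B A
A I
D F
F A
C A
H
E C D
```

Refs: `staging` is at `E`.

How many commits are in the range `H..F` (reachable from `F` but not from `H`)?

3

Reachable from F: {A, F, H, I}.
Reachable from H: {H}.
In F's history but not H's: {A, F, I} — 3 commits.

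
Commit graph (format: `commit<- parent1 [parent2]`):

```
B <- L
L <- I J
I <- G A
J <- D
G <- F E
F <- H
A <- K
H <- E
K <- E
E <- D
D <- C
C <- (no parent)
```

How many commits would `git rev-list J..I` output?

Reachable from I: {A, C, D, E, F, G, H, I, K}.
Reachable from J: {C, D, J}.
In I's history but not J's: {A, E, F, G, H, I, K} — 7 commits.

7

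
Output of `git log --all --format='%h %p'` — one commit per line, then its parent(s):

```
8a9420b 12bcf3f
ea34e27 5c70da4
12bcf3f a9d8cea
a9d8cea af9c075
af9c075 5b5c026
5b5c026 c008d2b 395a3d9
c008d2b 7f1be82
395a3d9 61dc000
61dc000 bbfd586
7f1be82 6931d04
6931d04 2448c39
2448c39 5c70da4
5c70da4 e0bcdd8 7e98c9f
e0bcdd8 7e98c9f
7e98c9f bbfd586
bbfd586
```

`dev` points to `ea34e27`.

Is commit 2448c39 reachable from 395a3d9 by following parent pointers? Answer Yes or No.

Ancestors of 395a3d9: {395a3d9, 61dc000, bbfd586}.
2448c39 is not in that set, so it is not an ancestor of 395a3d9.

No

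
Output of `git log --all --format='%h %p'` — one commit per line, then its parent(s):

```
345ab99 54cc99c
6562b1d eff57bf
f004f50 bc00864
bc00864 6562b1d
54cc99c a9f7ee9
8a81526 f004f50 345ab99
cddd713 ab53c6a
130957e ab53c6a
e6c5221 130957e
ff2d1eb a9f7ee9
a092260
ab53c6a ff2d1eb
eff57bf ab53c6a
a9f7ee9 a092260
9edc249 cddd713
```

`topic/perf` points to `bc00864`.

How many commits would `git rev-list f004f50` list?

8

Walking parent pointers from f004f50: reachable set = {6562b1d, a092260, a9f7ee9, ab53c6a, bc00864, eff57bf, f004f50, ff2d1eb}.
That is 8 commits.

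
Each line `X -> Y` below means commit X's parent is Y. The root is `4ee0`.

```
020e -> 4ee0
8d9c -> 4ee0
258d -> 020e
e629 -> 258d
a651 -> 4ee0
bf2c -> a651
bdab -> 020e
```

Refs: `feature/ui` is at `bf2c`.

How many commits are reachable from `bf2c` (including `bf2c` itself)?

3

Walking parent pointers from bf2c: reachable set = {4ee0, a651, bf2c}.
That is 3 commits.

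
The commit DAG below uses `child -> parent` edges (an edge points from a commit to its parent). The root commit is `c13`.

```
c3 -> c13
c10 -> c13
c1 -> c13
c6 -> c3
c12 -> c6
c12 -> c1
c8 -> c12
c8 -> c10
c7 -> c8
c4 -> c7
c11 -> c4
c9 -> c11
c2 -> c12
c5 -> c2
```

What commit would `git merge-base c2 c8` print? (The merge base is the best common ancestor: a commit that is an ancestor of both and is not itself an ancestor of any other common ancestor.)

Ancestors of c2: {c1, c12, c13, c2, c3, c6}.
Ancestors of c8: {c1, c10, c12, c13, c3, c6, c8}.
Common ancestors: {c1, c12, c13, c3, c6}.
Among these, c12 is not an ancestor of any other common ancestor — it is the merge base.

c12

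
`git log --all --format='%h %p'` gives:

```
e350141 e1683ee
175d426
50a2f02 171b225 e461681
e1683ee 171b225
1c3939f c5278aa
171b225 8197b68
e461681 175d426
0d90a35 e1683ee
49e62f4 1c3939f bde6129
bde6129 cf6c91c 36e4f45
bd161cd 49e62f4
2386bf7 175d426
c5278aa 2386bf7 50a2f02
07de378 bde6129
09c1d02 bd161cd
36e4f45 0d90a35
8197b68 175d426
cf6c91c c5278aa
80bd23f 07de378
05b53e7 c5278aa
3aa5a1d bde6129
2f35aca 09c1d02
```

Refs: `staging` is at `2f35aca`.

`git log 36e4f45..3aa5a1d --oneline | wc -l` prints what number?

7

Reachable from 3aa5a1d: {0d90a35, 171b225, 175d426, 2386bf7, 36e4f45, 3aa5a1d, 50a2f02, 8197b68, bde6129, c5278aa, cf6c91c, e1683ee, e461681}.
Reachable from 36e4f45: {0d90a35, 171b225, 175d426, 36e4f45, 8197b68, e1683ee}.
In 3aa5a1d's history but not 36e4f45's: {2386bf7, 3aa5a1d, 50a2f02, bde6129, c5278aa, cf6c91c, e461681} — 7 commits.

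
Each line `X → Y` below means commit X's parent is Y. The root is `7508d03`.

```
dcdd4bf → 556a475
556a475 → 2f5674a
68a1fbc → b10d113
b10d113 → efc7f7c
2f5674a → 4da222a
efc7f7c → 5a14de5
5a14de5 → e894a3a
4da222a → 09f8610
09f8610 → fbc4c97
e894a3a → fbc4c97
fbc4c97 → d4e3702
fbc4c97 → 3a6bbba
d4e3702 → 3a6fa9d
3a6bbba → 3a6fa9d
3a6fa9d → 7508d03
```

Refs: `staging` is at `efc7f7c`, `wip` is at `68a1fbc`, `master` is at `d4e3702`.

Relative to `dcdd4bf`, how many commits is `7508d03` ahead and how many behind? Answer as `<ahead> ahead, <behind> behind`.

Reachable from 7508d03: {7508d03}.
Reachable from dcdd4bf: {09f8610, 2f5674a, 3a6bbba, 3a6fa9d, 4da222a, 556a475, 7508d03, d4e3702, dcdd4bf, fbc4c97}.
Only in 7508d03's history (ahead): {} — 0.
Only in dcdd4bf's history (behind): {09f8610, 2f5674a, 3a6bbba, 3a6fa9d, 4da222a, 556a475, d4e3702, dcdd4bf, fbc4c97} — 9.

0 ahead, 9 behind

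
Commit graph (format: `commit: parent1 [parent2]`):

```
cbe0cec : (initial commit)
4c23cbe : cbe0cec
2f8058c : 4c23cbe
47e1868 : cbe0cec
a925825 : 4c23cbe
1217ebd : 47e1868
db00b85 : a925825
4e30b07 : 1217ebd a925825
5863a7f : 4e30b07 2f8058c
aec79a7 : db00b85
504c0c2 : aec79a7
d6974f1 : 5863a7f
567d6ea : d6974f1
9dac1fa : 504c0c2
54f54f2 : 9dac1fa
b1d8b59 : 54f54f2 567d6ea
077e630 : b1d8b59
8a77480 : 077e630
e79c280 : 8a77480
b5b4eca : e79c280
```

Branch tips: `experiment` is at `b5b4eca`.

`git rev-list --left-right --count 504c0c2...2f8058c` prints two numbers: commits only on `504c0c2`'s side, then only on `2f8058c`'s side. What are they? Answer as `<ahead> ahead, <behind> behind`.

Reachable from 504c0c2: {4c23cbe, 504c0c2, a925825, aec79a7, cbe0cec, db00b85}.
Reachable from 2f8058c: {2f8058c, 4c23cbe, cbe0cec}.
Only in 504c0c2's history (ahead): {504c0c2, a925825, aec79a7, db00b85} — 4.
Only in 2f8058c's history (behind): {2f8058c} — 1.

4 ahead, 1 behind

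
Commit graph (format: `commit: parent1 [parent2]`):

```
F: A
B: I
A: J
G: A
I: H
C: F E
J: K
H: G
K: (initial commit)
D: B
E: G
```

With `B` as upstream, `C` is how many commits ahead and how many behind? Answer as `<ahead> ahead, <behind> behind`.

Reachable from C: {A, C, E, F, G, J, K}.
Reachable from B: {A, B, G, H, I, J, K}.
Only in C's history (ahead): {C, E, F} — 3.
Only in B's history (behind): {B, H, I} — 3.

3 ahead, 3 behind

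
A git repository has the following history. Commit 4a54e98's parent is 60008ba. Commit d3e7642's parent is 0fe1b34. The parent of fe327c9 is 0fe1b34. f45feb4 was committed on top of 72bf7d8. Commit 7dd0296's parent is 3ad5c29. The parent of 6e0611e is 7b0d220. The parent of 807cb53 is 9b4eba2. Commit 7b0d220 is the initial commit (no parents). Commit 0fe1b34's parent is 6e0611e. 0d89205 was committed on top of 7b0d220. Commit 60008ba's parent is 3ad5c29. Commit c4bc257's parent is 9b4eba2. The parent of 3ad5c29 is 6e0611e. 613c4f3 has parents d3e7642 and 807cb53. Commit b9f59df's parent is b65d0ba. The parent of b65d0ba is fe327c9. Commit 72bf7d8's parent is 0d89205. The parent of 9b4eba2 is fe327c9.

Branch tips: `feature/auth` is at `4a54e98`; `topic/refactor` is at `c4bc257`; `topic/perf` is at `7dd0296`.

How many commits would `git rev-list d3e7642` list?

Walking parent pointers from d3e7642: reachable set = {0fe1b34, 6e0611e, 7b0d220, d3e7642}.
That is 4 commits.

4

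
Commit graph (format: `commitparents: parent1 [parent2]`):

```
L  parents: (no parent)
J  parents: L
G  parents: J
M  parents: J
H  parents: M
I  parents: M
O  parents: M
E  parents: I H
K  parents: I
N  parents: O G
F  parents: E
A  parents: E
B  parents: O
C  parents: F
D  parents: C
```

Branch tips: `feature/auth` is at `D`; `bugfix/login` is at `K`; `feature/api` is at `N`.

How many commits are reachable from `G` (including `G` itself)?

3

Walking parent pointers from G: reachable set = {G, J, L}.
That is 3 commits.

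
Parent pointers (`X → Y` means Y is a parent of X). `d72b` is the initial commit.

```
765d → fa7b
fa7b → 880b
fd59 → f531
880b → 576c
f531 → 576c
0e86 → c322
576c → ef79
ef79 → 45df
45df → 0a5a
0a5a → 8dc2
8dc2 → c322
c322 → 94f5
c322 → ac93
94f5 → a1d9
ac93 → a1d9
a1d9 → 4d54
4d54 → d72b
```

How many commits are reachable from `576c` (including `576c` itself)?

Walking parent pointers from 576c: reachable set = {0a5a, 45df, 4d54, 576c, 8dc2, 94f5, a1d9, ac93, c322, d72b, ef79}.
That is 11 commits.

11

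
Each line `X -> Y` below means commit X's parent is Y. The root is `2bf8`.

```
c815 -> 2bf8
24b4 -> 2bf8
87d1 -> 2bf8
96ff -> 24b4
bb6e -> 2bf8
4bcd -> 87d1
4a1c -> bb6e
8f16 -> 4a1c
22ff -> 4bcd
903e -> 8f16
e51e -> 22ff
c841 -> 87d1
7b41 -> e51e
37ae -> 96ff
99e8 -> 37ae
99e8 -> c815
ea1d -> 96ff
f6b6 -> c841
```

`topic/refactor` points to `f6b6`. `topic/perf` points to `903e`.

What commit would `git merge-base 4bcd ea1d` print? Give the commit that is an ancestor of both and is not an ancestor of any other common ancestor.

2bf8

Ancestors of 4bcd: {2bf8, 4bcd, 87d1}.
Ancestors of ea1d: {24b4, 2bf8, 96ff, ea1d}.
Common ancestors: {2bf8}.
The only common ancestor is 2bf8, so it is the merge base.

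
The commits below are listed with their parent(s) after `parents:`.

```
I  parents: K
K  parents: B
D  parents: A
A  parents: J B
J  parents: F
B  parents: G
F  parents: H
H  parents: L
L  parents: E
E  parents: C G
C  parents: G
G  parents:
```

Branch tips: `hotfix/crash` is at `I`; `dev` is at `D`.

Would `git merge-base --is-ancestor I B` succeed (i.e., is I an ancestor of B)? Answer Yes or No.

Ancestors of B: {B, G}.
I is not in that set, so it is not an ancestor of B.

No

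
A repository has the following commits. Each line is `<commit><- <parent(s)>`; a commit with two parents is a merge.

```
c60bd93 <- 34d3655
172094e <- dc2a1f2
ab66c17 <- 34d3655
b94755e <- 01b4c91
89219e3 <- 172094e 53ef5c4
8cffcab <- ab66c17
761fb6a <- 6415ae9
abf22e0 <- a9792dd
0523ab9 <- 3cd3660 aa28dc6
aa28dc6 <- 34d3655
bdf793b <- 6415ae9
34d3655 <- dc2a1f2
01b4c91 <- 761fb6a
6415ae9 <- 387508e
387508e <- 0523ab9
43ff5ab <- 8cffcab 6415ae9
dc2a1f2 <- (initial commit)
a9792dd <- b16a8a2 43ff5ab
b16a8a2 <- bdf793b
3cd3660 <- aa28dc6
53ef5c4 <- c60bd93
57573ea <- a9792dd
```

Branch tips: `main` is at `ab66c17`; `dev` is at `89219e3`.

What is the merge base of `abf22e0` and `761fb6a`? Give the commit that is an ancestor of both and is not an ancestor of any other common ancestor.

6415ae9

Ancestors of abf22e0: {0523ab9, 34d3655, 387508e, 3cd3660, 43ff5ab, 6415ae9, 8cffcab, a9792dd, aa28dc6, ab66c17, abf22e0, b16a8a2, bdf793b, dc2a1f2}.
Ancestors of 761fb6a: {0523ab9, 34d3655, 387508e, 3cd3660, 6415ae9, 761fb6a, aa28dc6, dc2a1f2}.
Common ancestors: {0523ab9, 34d3655, 387508e, 3cd3660, 6415ae9, aa28dc6, dc2a1f2}.
Among these, 6415ae9 is not an ancestor of any other common ancestor — it is the merge base.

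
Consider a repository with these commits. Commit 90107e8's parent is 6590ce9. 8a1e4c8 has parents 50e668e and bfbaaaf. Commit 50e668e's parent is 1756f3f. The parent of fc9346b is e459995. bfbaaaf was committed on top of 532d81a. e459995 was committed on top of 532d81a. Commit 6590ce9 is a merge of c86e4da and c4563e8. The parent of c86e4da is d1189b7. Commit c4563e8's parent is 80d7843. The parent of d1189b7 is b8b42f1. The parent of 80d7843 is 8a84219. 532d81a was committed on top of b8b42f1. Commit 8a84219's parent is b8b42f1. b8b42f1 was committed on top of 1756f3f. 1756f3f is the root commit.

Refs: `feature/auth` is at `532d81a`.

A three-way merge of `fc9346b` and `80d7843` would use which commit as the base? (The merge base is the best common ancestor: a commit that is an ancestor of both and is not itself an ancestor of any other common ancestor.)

b8b42f1

Ancestors of fc9346b: {1756f3f, 532d81a, b8b42f1, e459995, fc9346b}.
Ancestors of 80d7843: {1756f3f, 80d7843, 8a84219, b8b42f1}.
Common ancestors: {1756f3f, b8b42f1}.
Among these, b8b42f1 is not an ancestor of any other common ancestor — it is the merge base.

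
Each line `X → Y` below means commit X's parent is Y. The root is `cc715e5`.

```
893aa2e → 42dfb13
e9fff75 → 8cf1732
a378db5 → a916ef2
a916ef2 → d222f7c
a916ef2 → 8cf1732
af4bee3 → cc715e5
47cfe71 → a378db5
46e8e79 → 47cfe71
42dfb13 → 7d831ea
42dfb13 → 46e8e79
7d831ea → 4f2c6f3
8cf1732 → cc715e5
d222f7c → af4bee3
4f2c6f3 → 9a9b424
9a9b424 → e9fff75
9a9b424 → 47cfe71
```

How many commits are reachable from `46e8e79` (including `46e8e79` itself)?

Walking parent pointers from 46e8e79: reachable set = {46e8e79, 47cfe71, 8cf1732, a378db5, a916ef2, af4bee3, cc715e5, d222f7c}.
That is 8 commits.

8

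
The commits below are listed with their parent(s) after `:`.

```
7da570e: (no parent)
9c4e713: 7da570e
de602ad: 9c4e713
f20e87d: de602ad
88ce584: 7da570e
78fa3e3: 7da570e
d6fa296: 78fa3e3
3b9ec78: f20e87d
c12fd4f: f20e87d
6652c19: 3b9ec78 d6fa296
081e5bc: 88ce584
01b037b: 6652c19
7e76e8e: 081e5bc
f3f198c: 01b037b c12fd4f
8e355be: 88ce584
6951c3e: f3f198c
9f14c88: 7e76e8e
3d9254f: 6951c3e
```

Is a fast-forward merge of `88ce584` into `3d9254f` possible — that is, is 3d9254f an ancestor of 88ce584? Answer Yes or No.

No

A fast-forward from 3d9254f to 88ce584 is possible iff 3d9254f is an ancestor of 88ce584.
Ancestors of 88ce584: {7da570e, 88ce584}.
3d9254f is not among them, so fast-forward is not possible.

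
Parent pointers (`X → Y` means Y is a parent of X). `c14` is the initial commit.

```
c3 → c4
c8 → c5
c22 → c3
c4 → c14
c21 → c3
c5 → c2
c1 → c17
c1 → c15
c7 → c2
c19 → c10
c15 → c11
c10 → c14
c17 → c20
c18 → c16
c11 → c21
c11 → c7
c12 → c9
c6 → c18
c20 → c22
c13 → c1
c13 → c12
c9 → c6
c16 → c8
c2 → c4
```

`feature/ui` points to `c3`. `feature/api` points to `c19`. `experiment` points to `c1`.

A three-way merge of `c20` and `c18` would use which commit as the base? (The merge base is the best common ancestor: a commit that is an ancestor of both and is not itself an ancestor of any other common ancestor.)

Ancestors of c20: {c14, c20, c22, c3, c4}.
Ancestors of c18: {c14, c16, c18, c2, c4, c5, c8}.
Common ancestors: {c14, c4}.
Among these, c4 is not an ancestor of any other common ancestor — it is the merge base.

c4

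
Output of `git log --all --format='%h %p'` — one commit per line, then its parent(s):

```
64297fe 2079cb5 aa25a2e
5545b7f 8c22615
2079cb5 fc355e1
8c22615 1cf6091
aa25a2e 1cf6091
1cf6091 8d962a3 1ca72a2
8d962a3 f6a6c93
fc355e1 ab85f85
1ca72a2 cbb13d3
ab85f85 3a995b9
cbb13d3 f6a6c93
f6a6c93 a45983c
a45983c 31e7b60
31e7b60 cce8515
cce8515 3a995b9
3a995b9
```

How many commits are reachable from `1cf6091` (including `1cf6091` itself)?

Walking parent pointers from 1cf6091: reachable set = {1ca72a2, 1cf6091, 31e7b60, 3a995b9, 8d962a3, a45983c, cbb13d3, cce8515, f6a6c93}.
That is 9 commits.

9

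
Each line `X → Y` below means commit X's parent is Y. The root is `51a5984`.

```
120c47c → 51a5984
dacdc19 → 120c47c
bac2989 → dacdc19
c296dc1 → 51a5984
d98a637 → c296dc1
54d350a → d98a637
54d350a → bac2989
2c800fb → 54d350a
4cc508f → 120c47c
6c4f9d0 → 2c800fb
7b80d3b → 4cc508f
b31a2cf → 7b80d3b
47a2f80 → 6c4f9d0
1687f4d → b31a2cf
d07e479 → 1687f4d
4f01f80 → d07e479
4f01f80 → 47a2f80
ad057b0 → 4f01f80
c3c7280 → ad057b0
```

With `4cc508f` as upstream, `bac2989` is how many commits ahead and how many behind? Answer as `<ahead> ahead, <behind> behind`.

Reachable from bac2989: {120c47c, 51a5984, bac2989, dacdc19}.
Reachable from 4cc508f: {120c47c, 4cc508f, 51a5984}.
Only in bac2989's history (ahead): {bac2989, dacdc19} — 2.
Only in 4cc508f's history (behind): {4cc508f} — 1.

2 ahead, 1 behind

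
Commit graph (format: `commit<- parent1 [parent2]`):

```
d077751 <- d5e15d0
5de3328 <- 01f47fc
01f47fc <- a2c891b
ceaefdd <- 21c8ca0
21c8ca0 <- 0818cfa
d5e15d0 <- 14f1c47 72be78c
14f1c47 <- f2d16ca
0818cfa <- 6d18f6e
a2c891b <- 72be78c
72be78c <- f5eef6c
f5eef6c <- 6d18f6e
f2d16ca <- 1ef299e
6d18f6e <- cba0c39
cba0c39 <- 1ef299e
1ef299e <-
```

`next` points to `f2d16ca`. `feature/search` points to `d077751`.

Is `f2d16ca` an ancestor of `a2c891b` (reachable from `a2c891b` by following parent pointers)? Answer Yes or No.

No

Ancestors of a2c891b: {1ef299e, 6d18f6e, 72be78c, a2c891b, cba0c39, f5eef6c}.
f2d16ca is not in that set, so it is not an ancestor of a2c891b.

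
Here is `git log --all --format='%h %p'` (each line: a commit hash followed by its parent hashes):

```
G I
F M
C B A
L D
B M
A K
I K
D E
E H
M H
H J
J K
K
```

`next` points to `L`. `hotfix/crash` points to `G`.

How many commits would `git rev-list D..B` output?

2

Reachable from B: {B, H, J, K, M}.
Reachable from D: {D, E, H, J, K}.
In B's history but not D's: {B, M} — 2 commits.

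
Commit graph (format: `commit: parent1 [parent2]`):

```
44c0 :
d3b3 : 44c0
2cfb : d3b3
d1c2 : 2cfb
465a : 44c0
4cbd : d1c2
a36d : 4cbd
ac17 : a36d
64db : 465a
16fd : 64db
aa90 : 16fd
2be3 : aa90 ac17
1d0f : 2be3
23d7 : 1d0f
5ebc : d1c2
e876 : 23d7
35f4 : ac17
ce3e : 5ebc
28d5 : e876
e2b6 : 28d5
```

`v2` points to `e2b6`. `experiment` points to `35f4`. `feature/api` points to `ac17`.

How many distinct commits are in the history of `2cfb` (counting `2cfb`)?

Walking parent pointers from 2cfb: reachable set = {2cfb, 44c0, d3b3}.
That is 3 commits.

3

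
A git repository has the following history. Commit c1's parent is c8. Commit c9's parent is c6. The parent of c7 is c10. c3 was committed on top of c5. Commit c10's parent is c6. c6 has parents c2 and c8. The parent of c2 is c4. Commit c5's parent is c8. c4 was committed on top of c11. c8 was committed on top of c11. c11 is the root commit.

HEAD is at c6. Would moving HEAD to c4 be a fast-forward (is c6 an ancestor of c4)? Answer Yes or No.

A fast-forward from c6 to c4 is possible iff c6 is an ancestor of c4.
Ancestors of c4: {c11, c4}.
c6 is not among them, so fast-forward is not possible.

No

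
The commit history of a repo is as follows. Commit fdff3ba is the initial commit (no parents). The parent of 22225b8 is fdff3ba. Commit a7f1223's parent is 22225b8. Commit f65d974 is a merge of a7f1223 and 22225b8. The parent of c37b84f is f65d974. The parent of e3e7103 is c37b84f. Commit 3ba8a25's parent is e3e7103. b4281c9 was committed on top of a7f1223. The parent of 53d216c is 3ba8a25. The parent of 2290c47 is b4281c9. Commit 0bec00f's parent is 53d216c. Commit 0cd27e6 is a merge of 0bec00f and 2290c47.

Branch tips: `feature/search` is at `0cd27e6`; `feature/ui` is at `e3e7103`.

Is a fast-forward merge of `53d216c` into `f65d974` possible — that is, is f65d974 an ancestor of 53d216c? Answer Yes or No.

A fast-forward from f65d974 to 53d216c is possible iff f65d974 is an ancestor of 53d216c.
Ancestors of 53d216c: {22225b8, 3ba8a25, 53d216c, a7f1223, c37b84f, e3e7103, f65d974, fdff3ba}.
f65d974 is among them, so fast-forward is possible.

Yes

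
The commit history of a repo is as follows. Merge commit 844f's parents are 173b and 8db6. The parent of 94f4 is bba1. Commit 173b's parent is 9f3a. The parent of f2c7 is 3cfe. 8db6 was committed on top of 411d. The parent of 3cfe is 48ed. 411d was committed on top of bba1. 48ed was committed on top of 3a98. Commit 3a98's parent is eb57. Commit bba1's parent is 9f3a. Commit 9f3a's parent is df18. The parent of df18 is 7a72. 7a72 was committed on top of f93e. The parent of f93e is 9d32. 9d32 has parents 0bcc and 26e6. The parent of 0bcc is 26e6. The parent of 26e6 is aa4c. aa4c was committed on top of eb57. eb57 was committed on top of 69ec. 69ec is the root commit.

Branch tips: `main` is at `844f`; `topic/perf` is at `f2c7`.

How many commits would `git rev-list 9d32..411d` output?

6

Reachable from 411d: {0bcc, 26e6, 411d, 69ec, 7a72, 9d32, 9f3a, aa4c, bba1, df18, eb57, f93e}.
Reachable from 9d32: {0bcc, 26e6, 69ec, 9d32, aa4c, eb57}.
In 411d's history but not 9d32's: {411d, 7a72, 9f3a, bba1, df18, f93e} — 6 commits.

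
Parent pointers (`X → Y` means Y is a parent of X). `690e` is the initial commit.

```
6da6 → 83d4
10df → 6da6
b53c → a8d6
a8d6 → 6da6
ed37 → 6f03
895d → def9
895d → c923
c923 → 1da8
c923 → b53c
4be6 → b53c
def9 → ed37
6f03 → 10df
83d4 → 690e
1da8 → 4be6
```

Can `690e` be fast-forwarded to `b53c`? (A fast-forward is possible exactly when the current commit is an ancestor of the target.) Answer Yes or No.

Yes

A fast-forward from 690e to b53c is possible iff 690e is an ancestor of b53c.
Ancestors of b53c: {690e, 6da6, 83d4, a8d6, b53c}.
690e is among them, so fast-forward is possible.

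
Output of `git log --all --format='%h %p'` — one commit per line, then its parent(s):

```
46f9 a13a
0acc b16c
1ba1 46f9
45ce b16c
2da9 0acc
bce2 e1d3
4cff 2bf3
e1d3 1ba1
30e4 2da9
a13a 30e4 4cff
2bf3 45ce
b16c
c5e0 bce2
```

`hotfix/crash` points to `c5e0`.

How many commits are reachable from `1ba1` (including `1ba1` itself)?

Walking parent pointers from 1ba1: reachable set = {0acc, 1ba1, 2bf3, 2da9, 30e4, 45ce, 46f9, 4cff, a13a, b16c}.
That is 10 commits.

10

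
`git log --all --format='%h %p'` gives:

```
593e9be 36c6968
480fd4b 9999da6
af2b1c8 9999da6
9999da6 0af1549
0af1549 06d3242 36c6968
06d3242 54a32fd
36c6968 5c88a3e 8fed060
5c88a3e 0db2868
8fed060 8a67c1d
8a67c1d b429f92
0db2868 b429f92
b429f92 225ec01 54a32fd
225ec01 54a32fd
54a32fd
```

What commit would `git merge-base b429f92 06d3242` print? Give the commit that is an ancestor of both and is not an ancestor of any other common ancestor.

Ancestors of b429f92: {225ec01, 54a32fd, b429f92}.
Ancestors of 06d3242: {06d3242, 54a32fd}.
Common ancestors: {54a32fd}.
The only common ancestor is 54a32fd, so it is the merge base.

54a32fd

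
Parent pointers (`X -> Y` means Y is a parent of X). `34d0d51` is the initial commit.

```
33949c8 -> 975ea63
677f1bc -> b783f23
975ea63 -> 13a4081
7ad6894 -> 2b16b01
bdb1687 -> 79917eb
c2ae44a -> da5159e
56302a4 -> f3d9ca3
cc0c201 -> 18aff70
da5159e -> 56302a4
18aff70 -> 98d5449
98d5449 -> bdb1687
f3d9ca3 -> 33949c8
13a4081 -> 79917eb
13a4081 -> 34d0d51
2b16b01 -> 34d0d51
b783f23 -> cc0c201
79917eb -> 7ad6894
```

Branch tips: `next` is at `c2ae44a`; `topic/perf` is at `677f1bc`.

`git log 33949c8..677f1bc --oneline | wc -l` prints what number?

Reachable from 677f1bc: {18aff70, 2b16b01, 34d0d51, 677f1bc, 79917eb, 7ad6894, 98d5449, b783f23, bdb1687, cc0c201}.
Reachable from 33949c8: {13a4081, 2b16b01, 33949c8, 34d0d51, 79917eb, 7ad6894, 975ea63}.
In 677f1bc's history but not 33949c8's: {18aff70, 677f1bc, 98d5449, b783f23, bdb1687, cc0c201} — 6 commits.

6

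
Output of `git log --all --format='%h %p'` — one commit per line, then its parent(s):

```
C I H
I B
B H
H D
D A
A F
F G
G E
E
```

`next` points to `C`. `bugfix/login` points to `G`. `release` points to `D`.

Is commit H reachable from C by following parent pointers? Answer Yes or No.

Ancestors of C (commits reachable by following parents): {A, B, C, D, E, F, G, H, I}.
H is in that set, so it is an ancestor of C.

Yes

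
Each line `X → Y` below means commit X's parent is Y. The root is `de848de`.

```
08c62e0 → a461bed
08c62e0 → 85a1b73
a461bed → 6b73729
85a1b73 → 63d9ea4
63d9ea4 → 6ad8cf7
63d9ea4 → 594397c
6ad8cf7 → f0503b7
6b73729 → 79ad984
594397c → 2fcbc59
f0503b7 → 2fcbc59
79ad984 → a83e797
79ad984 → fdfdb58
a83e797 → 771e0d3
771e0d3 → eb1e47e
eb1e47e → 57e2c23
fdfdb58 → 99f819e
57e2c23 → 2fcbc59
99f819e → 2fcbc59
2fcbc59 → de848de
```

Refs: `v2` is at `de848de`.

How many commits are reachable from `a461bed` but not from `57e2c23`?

8

Reachable from a461bed: {2fcbc59, 57e2c23, 6b73729, 771e0d3, 79ad984, 99f819e, a461bed, a83e797, de848de, eb1e47e, fdfdb58}.
Reachable from 57e2c23: {2fcbc59, 57e2c23, de848de}.
In a461bed's history but not 57e2c23's: {6b73729, 771e0d3, 79ad984, 99f819e, a461bed, a83e797, eb1e47e, fdfdb58} — 8 commits.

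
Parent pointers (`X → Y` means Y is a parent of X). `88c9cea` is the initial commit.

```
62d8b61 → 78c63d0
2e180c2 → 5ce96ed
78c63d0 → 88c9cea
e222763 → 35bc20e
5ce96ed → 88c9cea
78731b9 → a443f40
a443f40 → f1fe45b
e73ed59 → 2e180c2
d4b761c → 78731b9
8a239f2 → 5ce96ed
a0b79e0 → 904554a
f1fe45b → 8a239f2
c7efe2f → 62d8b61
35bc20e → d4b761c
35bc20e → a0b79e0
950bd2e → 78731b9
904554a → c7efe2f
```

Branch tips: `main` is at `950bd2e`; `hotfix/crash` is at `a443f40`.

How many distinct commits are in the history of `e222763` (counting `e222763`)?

14

Walking parent pointers from e222763: reachable set = {35bc20e, 5ce96ed, 62d8b61, 78731b9, 78c63d0, 88c9cea, 8a239f2, 904554a, a0b79e0, a443f40, c7efe2f, d4b761c, e222763, f1fe45b}.
That is 14 commits.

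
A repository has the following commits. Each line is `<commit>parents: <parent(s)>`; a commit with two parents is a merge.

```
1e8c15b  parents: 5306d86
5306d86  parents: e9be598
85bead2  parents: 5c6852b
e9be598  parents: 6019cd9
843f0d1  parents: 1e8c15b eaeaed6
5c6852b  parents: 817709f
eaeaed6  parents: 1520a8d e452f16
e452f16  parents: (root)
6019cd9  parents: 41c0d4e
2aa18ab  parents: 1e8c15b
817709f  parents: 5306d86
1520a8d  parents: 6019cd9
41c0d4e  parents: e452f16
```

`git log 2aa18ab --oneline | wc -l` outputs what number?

7

Walking parent pointers from 2aa18ab: reachable set = {1e8c15b, 2aa18ab, 41c0d4e, 5306d86, 6019cd9, e452f16, e9be598}.
That is 7 commits.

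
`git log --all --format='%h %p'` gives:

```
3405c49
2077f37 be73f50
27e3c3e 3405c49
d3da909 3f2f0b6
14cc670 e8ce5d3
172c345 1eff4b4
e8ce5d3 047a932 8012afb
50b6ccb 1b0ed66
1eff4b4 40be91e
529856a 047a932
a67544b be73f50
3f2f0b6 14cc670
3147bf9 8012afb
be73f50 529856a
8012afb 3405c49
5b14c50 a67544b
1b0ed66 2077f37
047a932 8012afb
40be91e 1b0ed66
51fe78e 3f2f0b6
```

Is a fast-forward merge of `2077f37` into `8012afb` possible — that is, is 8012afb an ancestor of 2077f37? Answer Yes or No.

Yes

A fast-forward from 8012afb to 2077f37 is possible iff 8012afb is an ancestor of 2077f37.
Ancestors of 2077f37: {047a932, 2077f37, 3405c49, 529856a, 8012afb, be73f50}.
8012afb is among them, so fast-forward is possible.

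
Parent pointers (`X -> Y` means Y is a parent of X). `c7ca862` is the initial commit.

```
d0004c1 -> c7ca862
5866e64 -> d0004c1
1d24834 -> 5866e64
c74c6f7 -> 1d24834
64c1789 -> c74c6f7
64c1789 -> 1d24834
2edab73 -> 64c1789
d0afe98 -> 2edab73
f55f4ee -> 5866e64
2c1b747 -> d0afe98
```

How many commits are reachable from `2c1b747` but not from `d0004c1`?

Reachable from 2c1b747: {1d24834, 2c1b747, 2edab73, 5866e64, 64c1789, c74c6f7, c7ca862, d0004c1, d0afe98}.
Reachable from d0004c1: {c7ca862, d0004c1}.
In 2c1b747's history but not d0004c1's: {1d24834, 2c1b747, 2edab73, 5866e64, 64c1789, c74c6f7, d0afe98} — 7 commits.

7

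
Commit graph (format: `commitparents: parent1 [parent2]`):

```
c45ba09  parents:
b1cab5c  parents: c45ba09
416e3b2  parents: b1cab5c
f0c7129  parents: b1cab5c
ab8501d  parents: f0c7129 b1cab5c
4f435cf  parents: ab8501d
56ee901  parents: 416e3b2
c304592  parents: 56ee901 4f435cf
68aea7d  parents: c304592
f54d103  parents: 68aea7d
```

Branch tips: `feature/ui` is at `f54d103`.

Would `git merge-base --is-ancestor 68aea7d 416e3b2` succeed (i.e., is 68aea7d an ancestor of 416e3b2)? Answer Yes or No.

Ancestors of 416e3b2: {416e3b2, b1cab5c, c45ba09}.
68aea7d is not in that set, so it is not an ancestor of 416e3b2.

No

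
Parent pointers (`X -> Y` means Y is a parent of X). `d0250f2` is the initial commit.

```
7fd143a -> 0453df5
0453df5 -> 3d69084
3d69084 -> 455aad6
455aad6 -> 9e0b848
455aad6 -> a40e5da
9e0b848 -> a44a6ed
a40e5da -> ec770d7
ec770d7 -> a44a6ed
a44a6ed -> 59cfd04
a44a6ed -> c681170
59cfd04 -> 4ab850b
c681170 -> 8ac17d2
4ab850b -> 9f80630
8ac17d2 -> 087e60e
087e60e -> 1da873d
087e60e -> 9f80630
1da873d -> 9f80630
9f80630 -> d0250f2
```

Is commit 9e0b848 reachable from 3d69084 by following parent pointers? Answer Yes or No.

Yes

Ancestors of 3d69084 (commits reachable by following parents): {087e60e, 1da873d, 3d69084, 455aad6, 4ab850b, 59cfd04, 8ac17d2, 9e0b848, 9f80630, a40e5da, a44a6ed, c681170, d0250f2, ec770d7}.
9e0b848 is in that set, so it is an ancestor of 3d69084.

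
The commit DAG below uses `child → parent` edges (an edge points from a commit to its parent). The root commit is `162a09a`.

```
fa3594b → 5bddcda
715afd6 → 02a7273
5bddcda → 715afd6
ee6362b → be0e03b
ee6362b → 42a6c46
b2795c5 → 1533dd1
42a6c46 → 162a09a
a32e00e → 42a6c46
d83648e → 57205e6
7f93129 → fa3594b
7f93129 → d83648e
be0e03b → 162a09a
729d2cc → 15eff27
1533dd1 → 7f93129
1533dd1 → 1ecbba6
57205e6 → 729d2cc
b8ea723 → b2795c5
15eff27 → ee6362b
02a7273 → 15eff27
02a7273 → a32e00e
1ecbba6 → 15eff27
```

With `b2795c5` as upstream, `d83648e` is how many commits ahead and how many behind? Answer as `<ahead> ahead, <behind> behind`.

0 ahead, 9 behind

Reachable from d83648e: {15eff27, 162a09a, 42a6c46, 57205e6, 729d2cc, be0e03b, d83648e, ee6362b}.
Reachable from b2795c5: {02a7273, 1533dd1, 15eff27, 162a09a, 1ecbba6, 42a6c46, 57205e6, 5bddcda, 715afd6, 729d2cc, 7f93129, a32e00e, b2795c5, be0e03b, d83648e, ee6362b, fa3594b}.
Only in d83648e's history (ahead): {} — 0.
Only in b2795c5's history (behind): {02a7273, 1533dd1, 1ecbba6, 5bddcda, 715afd6, 7f93129, a32e00e, b2795c5, fa3594b} — 9.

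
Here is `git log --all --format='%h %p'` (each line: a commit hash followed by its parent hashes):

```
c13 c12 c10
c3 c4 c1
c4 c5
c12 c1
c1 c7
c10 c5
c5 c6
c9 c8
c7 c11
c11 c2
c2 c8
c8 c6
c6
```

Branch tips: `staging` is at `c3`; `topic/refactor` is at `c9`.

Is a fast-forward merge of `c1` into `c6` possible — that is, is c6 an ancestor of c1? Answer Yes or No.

Yes

A fast-forward from c6 to c1 is possible iff c6 is an ancestor of c1.
Ancestors of c1: {c1, c11, c2, c6, c7, c8}.
c6 is among them, so fast-forward is possible.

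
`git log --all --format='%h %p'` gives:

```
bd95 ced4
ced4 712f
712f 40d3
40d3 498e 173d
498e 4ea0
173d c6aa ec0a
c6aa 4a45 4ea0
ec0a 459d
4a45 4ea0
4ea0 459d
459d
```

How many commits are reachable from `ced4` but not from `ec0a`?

8

Reachable from ced4: {173d, 40d3, 459d, 498e, 4a45, 4ea0, 712f, c6aa, ced4, ec0a}.
Reachable from ec0a: {459d, ec0a}.
In ced4's history but not ec0a's: {173d, 40d3, 498e, 4a45, 4ea0, 712f, c6aa, ced4} — 8 commits.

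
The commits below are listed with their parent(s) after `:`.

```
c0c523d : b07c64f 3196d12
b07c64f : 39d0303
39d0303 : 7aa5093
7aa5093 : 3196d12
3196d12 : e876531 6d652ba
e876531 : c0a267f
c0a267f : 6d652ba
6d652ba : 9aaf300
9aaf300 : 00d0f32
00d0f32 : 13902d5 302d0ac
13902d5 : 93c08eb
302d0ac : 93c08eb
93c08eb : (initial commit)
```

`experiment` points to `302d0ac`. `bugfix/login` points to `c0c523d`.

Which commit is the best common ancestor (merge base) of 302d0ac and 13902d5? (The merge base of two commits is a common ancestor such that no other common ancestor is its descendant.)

Ancestors of 302d0ac: {302d0ac, 93c08eb}.
Ancestors of 13902d5: {13902d5, 93c08eb}.
Common ancestors: {93c08eb}.
The only common ancestor is 93c08eb, so it is the merge base.

93c08eb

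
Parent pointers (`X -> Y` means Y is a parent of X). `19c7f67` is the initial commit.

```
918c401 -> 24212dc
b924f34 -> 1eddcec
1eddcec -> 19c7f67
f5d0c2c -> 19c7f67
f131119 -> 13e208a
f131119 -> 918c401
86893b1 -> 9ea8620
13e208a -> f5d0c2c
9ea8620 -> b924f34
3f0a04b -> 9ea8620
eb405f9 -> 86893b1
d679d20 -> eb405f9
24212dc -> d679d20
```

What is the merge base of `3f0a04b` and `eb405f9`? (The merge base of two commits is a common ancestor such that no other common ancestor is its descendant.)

Ancestors of 3f0a04b: {19c7f67, 1eddcec, 3f0a04b, 9ea8620, b924f34}.
Ancestors of eb405f9: {19c7f67, 1eddcec, 86893b1, 9ea8620, b924f34, eb405f9}.
Common ancestors: {19c7f67, 1eddcec, 9ea8620, b924f34}.
Among these, 9ea8620 is not an ancestor of any other common ancestor — it is the merge base.

9ea8620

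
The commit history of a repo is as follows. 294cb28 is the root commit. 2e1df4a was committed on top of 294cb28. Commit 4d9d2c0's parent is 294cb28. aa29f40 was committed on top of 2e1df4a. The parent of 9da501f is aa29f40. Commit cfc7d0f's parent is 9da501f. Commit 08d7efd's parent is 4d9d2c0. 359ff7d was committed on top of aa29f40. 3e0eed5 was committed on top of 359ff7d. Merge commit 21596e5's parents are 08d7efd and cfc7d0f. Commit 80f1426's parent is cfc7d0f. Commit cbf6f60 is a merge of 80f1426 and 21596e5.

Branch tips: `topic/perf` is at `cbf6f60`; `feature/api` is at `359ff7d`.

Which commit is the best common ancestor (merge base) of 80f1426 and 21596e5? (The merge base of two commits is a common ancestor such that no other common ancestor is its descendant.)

Ancestors of 80f1426: {294cb28, 2e1df4a, 80f1426, 9da501f, aa29f40, cfc7d0f}.
Ancestors of 21596e5: {08d7efd, 21596e5, 294cb28, 2e1df4a, 4d9d2c0, 9da501f, aa29f40, cfc7d0f}.
Common ancestors: {294cb28, 2e1df4a, 9da501f, aa29f40, cfc7d0f}.
Among these, cfc7d0f is not an ancestor of any other common ancestor — it is the merge base.

cfc7d0f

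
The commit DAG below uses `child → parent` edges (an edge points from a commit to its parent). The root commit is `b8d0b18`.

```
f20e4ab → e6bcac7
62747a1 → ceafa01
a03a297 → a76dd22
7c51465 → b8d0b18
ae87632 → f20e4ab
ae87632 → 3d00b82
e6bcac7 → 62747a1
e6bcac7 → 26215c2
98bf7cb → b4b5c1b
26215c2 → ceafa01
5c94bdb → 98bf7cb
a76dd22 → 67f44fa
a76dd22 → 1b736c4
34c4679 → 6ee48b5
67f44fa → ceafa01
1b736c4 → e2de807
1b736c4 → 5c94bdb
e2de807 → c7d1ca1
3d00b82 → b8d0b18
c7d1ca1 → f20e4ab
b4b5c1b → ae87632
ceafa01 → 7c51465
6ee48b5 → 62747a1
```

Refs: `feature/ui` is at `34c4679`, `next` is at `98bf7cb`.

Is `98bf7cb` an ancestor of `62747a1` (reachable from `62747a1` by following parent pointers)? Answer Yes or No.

No

Ancestors of 62747a1: {62747a1, 7c51465, b8d0b18, ceafa01}.
98bf7cb is not in that set, so it is not an ancestor of 62747a1.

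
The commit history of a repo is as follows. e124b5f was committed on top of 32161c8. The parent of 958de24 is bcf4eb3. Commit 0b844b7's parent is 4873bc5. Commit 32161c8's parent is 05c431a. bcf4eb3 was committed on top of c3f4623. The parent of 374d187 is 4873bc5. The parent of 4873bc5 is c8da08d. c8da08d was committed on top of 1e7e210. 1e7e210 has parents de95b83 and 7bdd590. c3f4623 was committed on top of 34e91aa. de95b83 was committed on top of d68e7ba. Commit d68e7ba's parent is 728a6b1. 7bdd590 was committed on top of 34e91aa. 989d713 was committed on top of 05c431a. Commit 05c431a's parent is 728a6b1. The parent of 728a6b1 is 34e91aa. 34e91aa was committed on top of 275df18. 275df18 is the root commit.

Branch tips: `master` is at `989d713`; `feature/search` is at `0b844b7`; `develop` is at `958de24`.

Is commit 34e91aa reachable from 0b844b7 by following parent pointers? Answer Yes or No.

Yes

Ancestors of 0b844b7 (commits reachable by following parents): {0b844b7, 1e7e210, 275df18, 34e91aa, 4873bc5, 728a6b1, 7bdd590, c8da08d, d68e7ba, de95b83}.
34e91aa is in that set, so it is an ancestor of 0b844b7.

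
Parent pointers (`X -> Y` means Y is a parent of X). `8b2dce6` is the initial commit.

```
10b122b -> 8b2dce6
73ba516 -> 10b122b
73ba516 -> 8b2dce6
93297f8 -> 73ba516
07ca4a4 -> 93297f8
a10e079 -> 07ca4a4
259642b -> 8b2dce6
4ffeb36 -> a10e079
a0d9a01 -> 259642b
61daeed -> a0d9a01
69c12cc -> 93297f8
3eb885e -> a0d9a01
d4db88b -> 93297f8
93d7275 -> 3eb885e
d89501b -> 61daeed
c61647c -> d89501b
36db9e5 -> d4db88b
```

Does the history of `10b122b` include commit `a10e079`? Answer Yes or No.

Ancestors of 10b122b: {10b122b, 8b2dce6}.
a10e079 is not in that set, so it is not an ancestor of 10b122b.

No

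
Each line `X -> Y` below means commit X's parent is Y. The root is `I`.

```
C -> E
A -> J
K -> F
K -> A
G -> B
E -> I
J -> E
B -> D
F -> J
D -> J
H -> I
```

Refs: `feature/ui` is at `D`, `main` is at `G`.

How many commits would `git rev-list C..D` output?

Reachable from D: {D, E, I, J}.
Reachable from C: {C, E, I}.
In D's history but not C's: {D, J} — 2 commits.

2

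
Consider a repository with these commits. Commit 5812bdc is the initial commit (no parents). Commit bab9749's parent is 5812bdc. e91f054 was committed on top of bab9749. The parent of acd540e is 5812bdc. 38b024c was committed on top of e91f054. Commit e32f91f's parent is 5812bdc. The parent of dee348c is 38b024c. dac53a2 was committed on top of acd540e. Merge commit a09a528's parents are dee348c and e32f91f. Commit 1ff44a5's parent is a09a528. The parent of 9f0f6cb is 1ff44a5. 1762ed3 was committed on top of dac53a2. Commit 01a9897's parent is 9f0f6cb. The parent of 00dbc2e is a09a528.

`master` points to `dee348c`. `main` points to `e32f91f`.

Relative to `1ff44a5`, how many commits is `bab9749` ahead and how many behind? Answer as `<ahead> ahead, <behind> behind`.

0 ahead, 6 behind

Reachable from bab9749: {5812bdc, bab9749}.
Reachable from 1ff44a5: {1ff44a5, 38b024c, 5812bdc, a09a528, bab9749, dee348c, e32f91f, e91f054}.
Only in bab9749's history (ahead): {} — 0.
Only in 1ff44a5's history (behind): {1ff44a5, 38b024c, a09a528, dee348c, e32f91f, e91f054} — 6.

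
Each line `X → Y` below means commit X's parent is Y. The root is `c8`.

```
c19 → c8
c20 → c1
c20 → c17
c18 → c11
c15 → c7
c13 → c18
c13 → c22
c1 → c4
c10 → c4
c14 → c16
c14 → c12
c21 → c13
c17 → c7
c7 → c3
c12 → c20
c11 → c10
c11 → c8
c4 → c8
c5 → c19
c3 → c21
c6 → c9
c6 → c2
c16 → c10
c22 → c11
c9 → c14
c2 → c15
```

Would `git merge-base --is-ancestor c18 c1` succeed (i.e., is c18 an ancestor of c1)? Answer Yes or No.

Ancestors of c1: {c1, c4, c8}.
c18 is not in that set, so it is not an ancestor of c1.

No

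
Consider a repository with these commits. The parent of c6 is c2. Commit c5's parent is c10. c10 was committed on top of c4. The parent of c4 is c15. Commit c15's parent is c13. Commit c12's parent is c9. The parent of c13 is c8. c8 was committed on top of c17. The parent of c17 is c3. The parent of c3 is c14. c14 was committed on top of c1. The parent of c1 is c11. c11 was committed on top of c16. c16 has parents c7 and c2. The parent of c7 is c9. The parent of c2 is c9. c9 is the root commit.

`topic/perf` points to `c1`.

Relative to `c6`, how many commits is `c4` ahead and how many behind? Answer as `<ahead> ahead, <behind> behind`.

11 ahead, 1 behind

Reachable from c4: {c1, c11, c13, c14, c15, c16, c17, c2, c3, c4, c7, c8, c9}.
Reachable from c6: {c2, c6, c9}.
Only in c4's history (ahead): {c1, c11, c13, c14, c15, c16, c17, c3, c4, c7, c8} — 11.
Only in c6's history (behind): {c6} — 1.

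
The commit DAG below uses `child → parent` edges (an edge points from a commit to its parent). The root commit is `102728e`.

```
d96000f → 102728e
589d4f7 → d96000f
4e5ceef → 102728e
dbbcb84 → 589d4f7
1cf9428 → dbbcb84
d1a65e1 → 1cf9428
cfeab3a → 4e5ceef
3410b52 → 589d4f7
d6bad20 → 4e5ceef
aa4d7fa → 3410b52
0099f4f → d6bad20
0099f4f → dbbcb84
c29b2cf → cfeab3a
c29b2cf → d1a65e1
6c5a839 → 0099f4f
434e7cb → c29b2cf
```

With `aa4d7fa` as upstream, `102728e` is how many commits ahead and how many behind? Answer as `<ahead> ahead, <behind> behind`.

Reachable from 102728e: {102728e}.
Reachable from aa4d7fa: {102728e, 3410b52, 589d4f7, aa4d7fa, d96000f}.
Only in 102728e's history (ahead): {} — 0.
Only in aa4d7fa's history (behind): {3410b52, 589d4f7, aa4d7fa, d96000f} — 4.

0 ahead, 4 behind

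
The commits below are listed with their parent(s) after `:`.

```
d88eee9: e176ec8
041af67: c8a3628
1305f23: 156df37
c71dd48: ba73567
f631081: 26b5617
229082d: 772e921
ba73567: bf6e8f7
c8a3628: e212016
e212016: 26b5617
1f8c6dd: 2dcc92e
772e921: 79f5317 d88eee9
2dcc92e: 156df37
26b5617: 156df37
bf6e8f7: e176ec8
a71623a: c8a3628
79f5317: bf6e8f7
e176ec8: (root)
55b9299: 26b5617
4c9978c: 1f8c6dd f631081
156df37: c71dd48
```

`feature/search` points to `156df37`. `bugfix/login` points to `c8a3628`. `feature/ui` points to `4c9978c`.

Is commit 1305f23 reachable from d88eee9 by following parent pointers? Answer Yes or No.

Ancestors of d88eee9: {d88eee9, e176ec8}.
1305f23 is not in that set, so it is not an ancestor of d88eee9.

No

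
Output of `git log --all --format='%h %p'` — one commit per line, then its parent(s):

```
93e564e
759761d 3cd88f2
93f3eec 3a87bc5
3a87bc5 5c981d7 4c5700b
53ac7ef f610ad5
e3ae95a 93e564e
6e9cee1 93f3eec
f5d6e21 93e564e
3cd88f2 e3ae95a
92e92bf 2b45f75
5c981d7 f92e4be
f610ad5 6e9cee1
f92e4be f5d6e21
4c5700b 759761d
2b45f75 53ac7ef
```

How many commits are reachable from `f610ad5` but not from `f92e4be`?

Reachable from f610ad5: {3a87bc5, 3cd88f2, 4c5700b, 5c981d7, 6e9cee1, 759761d, 93e564e, 93f3eec, e3ae95a, f5d6e21, f610ad5, f92e4be}.
Reachable from f92e4be: {93e564e, f5d6e21, f92e4be}.
In f610ad5's history but not f92e4be's: {3a87bc5, 3cd88f2, 4c5700b, 5c981d7, 6e9cee1, 759761d, 93f3eec, e3ae95a, f610ad5} — 9 commits.

9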